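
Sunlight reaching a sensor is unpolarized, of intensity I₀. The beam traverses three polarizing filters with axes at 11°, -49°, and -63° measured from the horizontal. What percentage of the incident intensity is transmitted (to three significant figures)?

≈ 11.8%

Unpolarized light through the first polarizer → I₁ = ½ I₀, now polarized at 11°.
I₂ = I₁ cos²(-49° − 11°) = 0.5 I₀ · cos²(60°) = 0.125 I₀.
I₃ = I₂ cos²(-63° + 49°) = 0.125 I₀ · cos²(14°) = 0.1177 I₀.
That is 11.77% of the incident intensity.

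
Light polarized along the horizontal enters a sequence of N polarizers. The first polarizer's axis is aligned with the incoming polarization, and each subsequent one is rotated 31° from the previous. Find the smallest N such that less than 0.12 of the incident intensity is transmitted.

N = 8

First polarizer is aligned with the polarization: full transmission.
Each further stage multiplies by cos²(31°) = 0.7347.
After N polarizers: T = 0.7347^(N−1). Require T < 0.12 ⇒ N−1 > ln(0.12)/ln(0.7347) = 6.88, so N−1 ≥ 7 and N = 8.
Check: N=8 gives T = 0.1156 < 0.12; N=7 gives T = 0.1573.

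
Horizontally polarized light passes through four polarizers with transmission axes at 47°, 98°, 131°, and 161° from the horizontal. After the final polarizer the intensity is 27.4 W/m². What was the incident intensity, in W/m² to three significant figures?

By Malus's law, I₁ = I₀ cos²(47° − 0°) = I₀ cos²(47°) = 0.4651 I₀.
I₂ = I₁ cos²(98° − 47°) = 0.4651 I₀ · cos²(51°) = 0.1842 I₀.
I₃ = I₂ cos²(131° − 98°) = 0.1842 I₀ · cos²(33°) = 0.1296 I₀.
I₄ = I₃ cos²(161° − 131°) = 0.1296 I₀ · cos²(30°) = 0.09717 I₀.
So 27.4 W/m² = 0.09717 I₀, giving I₀ = 27.4/0.09717 = 282 W/m².

I₀ ≈ 282 W/m²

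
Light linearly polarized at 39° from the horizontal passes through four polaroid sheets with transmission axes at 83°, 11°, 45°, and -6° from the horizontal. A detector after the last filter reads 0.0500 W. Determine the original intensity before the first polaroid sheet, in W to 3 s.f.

I₁ = I₀ cos²(83° − 39°) = I₀ cos²(44°) = 0.5174 I₀.
I₂ = I₁ cos²(11° − 83°) = 0.5174 I₀ · cos²(72°) = 0.04941 I₀.
I₃ = I₂ cos²(45° − 11°) = 0.04941 I₀ · cos²(34°) = 0.03396 I₀.
I₄ = I₃ cos²(-6° − 45°) = 0.03396 I₀ · cos²(51°) = 0.01345 I₀.
So 0.0500 W = 0.01345 I₀, giving I₀ = 0.0500/0.01345 = 3.717 W.

I₀ ≈ 3.72 W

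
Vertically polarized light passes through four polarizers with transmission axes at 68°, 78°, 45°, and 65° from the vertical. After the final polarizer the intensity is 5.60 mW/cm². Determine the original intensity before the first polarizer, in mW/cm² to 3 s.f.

I₀ ≈ 66.2 mW/cm²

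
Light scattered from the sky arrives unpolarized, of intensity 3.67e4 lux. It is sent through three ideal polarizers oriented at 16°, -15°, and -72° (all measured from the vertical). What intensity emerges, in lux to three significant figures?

I ≈ 4000 lux

Unpolarized light through the first polarizer → I₁ = 3.67e4 lux/2 = 1.835e+04 lux, polarized at 16°.
I₂ = I₁ · cos²(31°) = 1.835e+04 · 0.7347 = 1.348e+04 lux.
I₃ = I₂ · cos²(57°) = 1.348e+04 · 0.2966 = 3999 lux.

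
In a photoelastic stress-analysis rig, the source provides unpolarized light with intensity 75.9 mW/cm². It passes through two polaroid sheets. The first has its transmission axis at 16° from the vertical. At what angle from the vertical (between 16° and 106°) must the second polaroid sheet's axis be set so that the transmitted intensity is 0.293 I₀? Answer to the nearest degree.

θ ≈ 56°

Unpolarized light through the first polarizer → I₁ = ½ I₀, now polarized at 16°.
Need I₂/I₀ = 0.293, so cos²(θ − 16°) = 0.293 / 0.5 = 0.586.
θ − 16° = arccos(√0.586) = 40.0°, giving θ ≈ 16 + 40.0 = 56.0°.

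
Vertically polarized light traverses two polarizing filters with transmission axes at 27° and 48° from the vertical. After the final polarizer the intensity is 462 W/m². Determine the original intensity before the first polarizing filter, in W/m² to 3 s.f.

I₀ ≈ 668 W/m²

I₁ = I₀ cos²(27° − 0°) = I₀ cos²(27°) = 0.7939 I₀.
I₂ = I₁ cos²(48° − 27°) = 0.7939 I₀ · cos²(21°) = 0.6919 I₀.
So 462 W/m² = 0.6919 I₀, giving I₀ = 462/0.6919 = 667.7 W/m².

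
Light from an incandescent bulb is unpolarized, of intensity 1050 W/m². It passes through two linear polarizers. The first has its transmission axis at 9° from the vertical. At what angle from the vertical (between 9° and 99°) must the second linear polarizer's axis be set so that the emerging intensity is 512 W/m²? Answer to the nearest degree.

Unpolarized light through the first polarizer → I₁ = ½ I₀, now polarized at 9°.
Target fraction: 512 / 1050 W/m² = 0.4876 of I₀.
Need I₂/I₀ = 0.4876, so cos²(θ − 9°) = 0.4876 / 0.5 = 0.9752.
θ − 9° = arccos(√0.9752) = 9.1°, giving θ ≈ 9 + 9.1 = 18.1°.

θ ≈ 18°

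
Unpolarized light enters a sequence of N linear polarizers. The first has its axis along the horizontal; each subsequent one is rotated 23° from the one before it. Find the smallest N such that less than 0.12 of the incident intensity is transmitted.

N = 10

First polarizer halves the unpolarized light: factor 1/2.
Each further stage multiplies by cos²(23°) = 0.8473.
After N polarizers: T = 0.5·0.8473^(N−1). Require T < 0.12 ⇒ N−1 > ln(0.12/0.5)/ln(0.8473) = 8.61, so N−1 ≥ 9 and N = 10.
Check: N=10 gives T = 0.1126 < 0.12; N=9 gives T = 0.1329.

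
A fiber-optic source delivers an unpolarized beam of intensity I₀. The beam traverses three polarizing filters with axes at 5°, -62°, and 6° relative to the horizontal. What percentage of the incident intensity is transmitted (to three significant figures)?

≈ 1.07%

Unpolarized light through the first polarizer → I₁ = ½ I₀, now polarized at 5°.
I₂ = I₁ cos²(-62° − 5°) = 0.5 I₀ · cos²(67°) = 0.07634 I₀.
I₃ = I₂ cos²(6° + 62°) = 0.07634 I₀ · cos²(68°) = 0.01071 I₀.
That is 1.071% of the incident intensity.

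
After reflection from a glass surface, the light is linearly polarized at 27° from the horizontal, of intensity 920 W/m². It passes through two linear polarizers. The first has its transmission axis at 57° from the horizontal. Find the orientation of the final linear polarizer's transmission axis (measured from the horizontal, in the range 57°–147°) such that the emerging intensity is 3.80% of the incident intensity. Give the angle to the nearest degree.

By Malus's law, I₁ = I₀ cos²(57° − 27°) = I₀ cos²(30°) = 0.75 I₀.
Need I₂/I₀ = 0.038, so cos²(θ − 57°) = 0.038 / 0.75 = 0.05067.
θ − 57° = arccos(√0.05067) = 77.0°, giving θ ≈ 57 + 77.0 = 134.0°.

θ ≈ 134°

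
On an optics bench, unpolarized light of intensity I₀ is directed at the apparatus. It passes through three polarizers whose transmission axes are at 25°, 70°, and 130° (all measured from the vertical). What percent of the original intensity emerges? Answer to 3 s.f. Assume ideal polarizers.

≈ 6.25%

Unpolarized light through the first polarizer → I₁ = ½ I₀, now polarized at 25°.
I₂ = I₁ cos²(70° − 25°) = 0.5 I₀ · cos²(45°) = 0.25 I₀.
I₃ = I₂ cos²(130° − 70°) = 0.25 I₀ · cos²(60°) = 0.0625 I₀.
That is 6.25% of the incident intensity.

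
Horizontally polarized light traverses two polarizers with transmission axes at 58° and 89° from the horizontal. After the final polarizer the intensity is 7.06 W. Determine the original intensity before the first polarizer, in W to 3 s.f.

I₀ ≈ 34.2 W

I₁ = I₀ cos²(58° − 0°) = I₀ cos²(58°) = 0.2808 I₀.
I₂ = I₁ cos²(89° − 58°) = 0.2808 I₀ · cos²(31°) = 0.2063 I₀.
So 7.06 W = 0.2063 I₀, giving I₀ = 7.06/0.2063 = 34.22 W.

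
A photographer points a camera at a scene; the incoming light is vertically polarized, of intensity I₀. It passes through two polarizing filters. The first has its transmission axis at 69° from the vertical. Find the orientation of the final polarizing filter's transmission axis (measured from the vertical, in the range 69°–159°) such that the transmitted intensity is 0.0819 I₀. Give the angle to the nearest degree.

θ ≈ 106°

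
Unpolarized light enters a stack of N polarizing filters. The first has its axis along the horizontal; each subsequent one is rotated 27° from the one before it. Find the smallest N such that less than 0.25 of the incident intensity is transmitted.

N = 5

First polarizer halves the unpolarized light: factor 1/2.
Each further stage multiplies by cos²(27°) = 0.7939.
After N polarizers: T = 0.5·0.7939^(N−1). Require T < 0.25 ⇒ N−1 > ln(0.25/0.5)/ln(0.7939) = 3.00, so N−1 ≥ 4 and N = 5.
Check: N=5 gives T = 0.1986 < 0.25; N=4 gives T = 0.2502.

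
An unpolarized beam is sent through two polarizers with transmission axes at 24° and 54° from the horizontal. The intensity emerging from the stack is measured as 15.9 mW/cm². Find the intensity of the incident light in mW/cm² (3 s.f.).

I₀ ≈ 42.4 mW/cm²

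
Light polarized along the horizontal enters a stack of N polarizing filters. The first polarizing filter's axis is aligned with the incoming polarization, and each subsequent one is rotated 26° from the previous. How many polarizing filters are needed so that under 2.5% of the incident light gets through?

First polarizer is aligned with the polarization: full transmission.
Each further stage multiplies by cos²(26°) = 0.8078.
After N polarizers: T = 0.8078^(N−1). Require T < 0.025 ⇒ N−1 > ln(0.025)/ln(0.8078) = 17.29, so N−1 ≥ 18 and N = 19.
Check: N=19 gives T = 0.02147 < 0.025; N=18 gives T = 0.02657.

N = 19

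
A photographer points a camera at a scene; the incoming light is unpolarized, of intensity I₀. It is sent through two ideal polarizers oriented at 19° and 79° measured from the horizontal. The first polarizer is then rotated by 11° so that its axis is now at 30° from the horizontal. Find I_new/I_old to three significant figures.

I_new/I_old ≈ 1.72

Before rotation:
Unpolarized light through the first polarizer → I₁ = ½ I₀, now polarized at 19°.
I₂ = I₁ cos²(79° − 19°) = 0.5 I₀ · cos²(60°) = 0.125 I₀.
After rotation:
Unpolarized light through the first polarizer → I₁ = ½ I₀, now polarized at 30°.
I₂ = I₁ cos²(79° − 30°) = 0.5 I₀ · cos²(49°) = 0.2152 I₀.
Ratio = 0.2152 / 0.125 = 1.722.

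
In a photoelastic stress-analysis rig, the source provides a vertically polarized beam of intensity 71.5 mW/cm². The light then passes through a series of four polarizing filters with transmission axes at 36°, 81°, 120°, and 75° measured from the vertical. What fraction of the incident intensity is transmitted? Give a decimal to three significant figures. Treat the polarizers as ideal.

By Malus's law, I₁ = 71.5 mW/cm² · cos²(36°) = 46.8 mW/cm².
I₂ = I₁ · cos²(45°) = 46.8 · 0.5 = 23.4 mW/cm².
I₃ = I₂ · cos²(39°) = 23.4 · 0.604 = 14.13 mW/cm².
I₄ = I₃ · cos²(45°) = 14.13 · 0.5 = 7.066 mW/cm².
Transmitted fraction = 0.09882.

I/I₀ ≈ 0.0988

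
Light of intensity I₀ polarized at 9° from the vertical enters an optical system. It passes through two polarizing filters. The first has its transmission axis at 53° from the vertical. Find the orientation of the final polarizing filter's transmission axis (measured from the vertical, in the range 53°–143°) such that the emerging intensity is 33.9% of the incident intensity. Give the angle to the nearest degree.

θ ≈ 89°

I₁ = I₀ cos²(53° − 9°) = I₀ cos²(44°) = 0.5174 I₀.
Need I₂/I₀ = 0.339, so cos²(θ − 53°) = 0.339 / 0.5174 = 0.6551.
θ − 53° = arccos(√0.6551) = 36.0°, giving θ ≈ 53 + 36.0 = 89.0°.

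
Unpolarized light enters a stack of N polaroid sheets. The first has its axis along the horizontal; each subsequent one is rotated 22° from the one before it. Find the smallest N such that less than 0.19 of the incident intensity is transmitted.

N = 8

First polarizer halves the unpolarized light: factor 1/2.
Each further stage multiplies by cos²(22°) = 0.8597.
After N polarizers: T = 0.5·0.8597^(N−1). Require T < 0.19 ⇒ N−1 > ln(0.19/0.5)/ln(0.8597) = 6.40, so N−1 ≥ 7 and N = 8.
Check: N=8 gives T = 0.1735 < 0.19; N=7 gives T = 0.2018.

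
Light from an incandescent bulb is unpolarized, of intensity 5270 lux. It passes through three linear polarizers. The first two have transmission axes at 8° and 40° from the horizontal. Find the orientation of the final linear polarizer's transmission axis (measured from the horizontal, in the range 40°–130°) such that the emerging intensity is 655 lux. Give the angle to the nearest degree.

Unpolarized light through the first polarizer → I₁ = ½ I₀, now polarized at 8°.
I₂ = I₁ cos²(40° − 8°) = 0.5 I₀ · cos²(32°) = 0.3596 I₀.
Target fraction: 655 / 5270 lux = 0.1243 of I₀.
Need I₃/I₀ = 0.1243, so cos²(θ − 40°) = 0.1243 / 0.3596 = 0.3456.
θ − 40° = arccos(√0.3456) = 54.0°, giving θ ≈ 40 + 54.0 = 94.0°.

θ ≈ 94°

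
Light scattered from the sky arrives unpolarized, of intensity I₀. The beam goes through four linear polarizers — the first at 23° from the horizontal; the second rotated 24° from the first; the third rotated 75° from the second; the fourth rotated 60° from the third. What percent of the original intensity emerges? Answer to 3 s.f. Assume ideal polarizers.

≈ 0.699%

Unpolarized light through the first polarizer → I₁ = ½ I₀, now polarized at 23°.
I₂ = I₁ cos²(24°) = 0.5 · 0.8346 I₀ = 0.4173 I₀.
I₃ = I₂ cos²(75°) = 0.4173 · 0.06699 I₀ = 0.02795 I₀.
I₄ = I₃ cos²(60°) = 0.02795 · 0.25 I₀ = 0.006988 I₀.
That is 0.6988% of the incident intensity.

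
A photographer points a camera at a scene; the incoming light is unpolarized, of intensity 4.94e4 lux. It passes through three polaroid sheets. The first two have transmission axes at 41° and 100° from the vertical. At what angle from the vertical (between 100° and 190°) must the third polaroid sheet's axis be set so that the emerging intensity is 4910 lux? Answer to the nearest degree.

θ ≈ 130°

Unpolarized light through the first polarizer → I₁ = ½ I₀, now polarized at 41°.
I₂ = I₁ cos²(100° − 41°) = 0.5 I₀ · cos²(59°) = 0.1326 I₀.
Target fraction: 4910 / 4.94e4 lux = 0.09939 of I₀.
Need I₃/I₀ = 0.09939, so cos²(θ − 100°) = 0.09939 / 0.1326 = 0.7494.
θ − 100° = arccos(√0.7494) = 30.0°, giving θ ≈ 100 + 30.0 = 130.0°.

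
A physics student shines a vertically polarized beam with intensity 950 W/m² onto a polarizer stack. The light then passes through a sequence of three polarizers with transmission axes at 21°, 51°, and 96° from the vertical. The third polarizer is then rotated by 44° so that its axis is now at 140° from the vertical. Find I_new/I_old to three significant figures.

I_new/I_old ≈ 0.000609

Before rotation:
I₁ = I₀ cos²(21° − 0°) = I₀ cos²(21°) = 0.8716 I₀.
I₂ = I₁ cos²(51° − 21°) = 0.8716 I₀ · cos²(30°) = 0.6537 I₀.
I₃ = I₂ cos²(96° − 51°) = 0.6537 I₀ · cos²(45°) = 0.3268 I₀.
After rotation:
I₁ = I₀ cos²(21° − 0°) = I₀ cos²(21°) = 0.8716 I₀.
I₂ = I₁ cos²(51° − 21°) = 0.8716 I₀ · cos²(30°) = 0.6537 I₀.
I₃ = I₂ cos²(140° − 51°) = 0.6537 I₀ · cos²(89°) = 0.0001991 I₀.
Ratio = 0.0001991 / 0.3268 = 0.0006092.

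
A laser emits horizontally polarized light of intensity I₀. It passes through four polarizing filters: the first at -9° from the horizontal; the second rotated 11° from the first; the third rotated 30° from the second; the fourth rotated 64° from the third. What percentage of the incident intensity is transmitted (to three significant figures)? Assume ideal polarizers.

≈ 13.5%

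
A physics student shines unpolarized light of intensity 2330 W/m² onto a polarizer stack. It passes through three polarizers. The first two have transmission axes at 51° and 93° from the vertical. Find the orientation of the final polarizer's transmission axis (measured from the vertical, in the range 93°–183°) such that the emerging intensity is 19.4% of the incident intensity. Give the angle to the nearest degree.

θ ≈ 126°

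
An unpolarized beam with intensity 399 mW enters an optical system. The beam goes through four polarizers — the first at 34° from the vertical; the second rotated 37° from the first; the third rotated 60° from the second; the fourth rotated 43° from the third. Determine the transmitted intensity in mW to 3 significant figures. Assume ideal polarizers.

Unpolarized light through the first polarizer → I₁ = 399 mW/2 = 199.5 mW, polarized at 34°.
I₂ = I₁ · cos²(37°) = 199.5 · 0.6378 = 127.2 mW.
I₃ = I₂ · cos²(60°) = 127.2 · 0.25 = 31.81 mW.
I₄ = I₃ · cos²(43°) = 31.81 · 0.5349 = 17.02 mW.

I ≈ 17.0 mW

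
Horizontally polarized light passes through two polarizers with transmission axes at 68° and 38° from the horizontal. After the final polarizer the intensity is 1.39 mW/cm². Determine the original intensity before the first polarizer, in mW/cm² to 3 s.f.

By Malus's law, I₁ = I₀ cos²(68° − 0°) = I₀ cos²(68°) = 0.1403 I₀.
I₂ = I₁ cos²(38° − 68°) = 0.1403 I₀ · cos²(30°) = 0.1052 I₀.
So 1.39 mW/cm² = 0.1052 I₀, giving I₀ = 1.39/0.1052 = 13.21 mW/cm².

I₀ ≈ 13.2 mW/cm²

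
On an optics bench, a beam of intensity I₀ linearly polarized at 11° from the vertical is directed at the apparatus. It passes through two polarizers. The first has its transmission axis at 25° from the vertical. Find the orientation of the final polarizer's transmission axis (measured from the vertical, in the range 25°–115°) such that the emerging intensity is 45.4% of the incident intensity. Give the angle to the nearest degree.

θ ≈ 71°

I₁ = I₀ cos²(25° − 11°) = I₀ cos²(14°) = 0.9415 I₀.
Need I₂/I₀ = 0.454, so cos²(θ − 25°) = 0.454 / 0.9415 = 0.4822.
θ − 25° = arccos(√0.4822) = 46.0°, giving θ ≈ 25 + 46.0 = 71.0°.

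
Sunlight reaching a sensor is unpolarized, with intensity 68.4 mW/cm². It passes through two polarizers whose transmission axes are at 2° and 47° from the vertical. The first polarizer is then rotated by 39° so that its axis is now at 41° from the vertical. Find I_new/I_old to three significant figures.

I_new/I_old ≈ 1.98

Before rotation:
Unpolarized light through the first polarizer → I₁ = ½ I₀, now polarized at 2°.
I₂ = I₁ cos²(47° − 2°) = 0.5 I₀ · cos²(45°) = 0.25 I₀.
After rotation:
Unpolarized light through the first polarizer → I₁ = ½ I₀, now polarized at 41°.
I₂ = I₁ cos²(47° − 41°) = 0.5 I₀ · cos²(6°) = 0.4945 I₀.
Ratio = 0.4945 / 0.25 = 1.978.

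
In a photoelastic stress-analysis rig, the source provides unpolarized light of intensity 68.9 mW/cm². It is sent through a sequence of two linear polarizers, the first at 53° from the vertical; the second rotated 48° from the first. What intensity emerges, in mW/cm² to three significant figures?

Unpolarized light through the first polarizer → I₁ = 68.9 mW/cm²/2 = 34.45 mW/cm², polarized at 53°.
I₂ = I₁ · cos²(48°) = 34.45 · 0.4477 = 15.42 mW/cm².

I ≈ 15.4 mW/cm²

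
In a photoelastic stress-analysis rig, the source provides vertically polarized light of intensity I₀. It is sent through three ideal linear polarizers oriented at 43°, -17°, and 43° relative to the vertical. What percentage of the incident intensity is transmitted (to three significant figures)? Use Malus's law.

≈ 3.34%

By Malus's law, I₁ = I₀ cos²(43° − 0°) = I₀ cos²(43°) = 0.5349 I₀.
I₂ = I₁ cos²(-17° − 43°) = 0.5349 I₀ · cos²(60°) = 0.1337 I₀.
I₃ = I₂ cos²(43° + 17°) = 0.1337 I₀ · cos²(60°) = 0.03343 I₀.
That is 3.343% of the incident intensity.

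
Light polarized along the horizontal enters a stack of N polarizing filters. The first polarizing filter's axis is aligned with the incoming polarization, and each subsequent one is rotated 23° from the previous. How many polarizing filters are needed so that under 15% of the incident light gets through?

N = 13

First polarizer is aligned with the polarization: full transmission.
Each further stage multiplies by cos²(23°) = 0.8473.
After N polarizers: T = 0.8473^(N−1). Require T < 0.15 ⇒ N−1 > ln(0.15)/ln(0.8473) = 11.45, so N−1 ≥ 12 and N = 13.
Check: N=13 gives T = 0.137 < 0.15; N=12 gives T = 0.1616.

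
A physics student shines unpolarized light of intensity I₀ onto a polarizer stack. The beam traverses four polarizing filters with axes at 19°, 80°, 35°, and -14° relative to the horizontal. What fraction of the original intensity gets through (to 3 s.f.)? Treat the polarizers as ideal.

≈ 0.0253 I₀

Unpolarized light through the first polarizer → I₁ = ½ I₀, now polarized at 19°.
I₂ = I₁ cos²(80° − 19°) = 0.5 I₀ · cos²(61°) = 0.1175 I₀.
I₃ = I₂ cos²(35° − 80°) = 0.1175 I₀ · cos²(45°) = 0.05876 I₀.
I₄ = I₃ cos²(-14° − 35°) = 0.05876 I₀ · cos²(49°) = 0.02529 I₀.
Transmitted fraction = 0.02529.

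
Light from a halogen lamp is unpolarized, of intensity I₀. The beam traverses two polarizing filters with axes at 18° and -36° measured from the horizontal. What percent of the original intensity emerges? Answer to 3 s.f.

≈ 17.3%

Unpolarized light through the first polarizer → I₁ = ½ I₀, now polarized at 18°.
I₂ = I₁ cos²(-36° − 18°) = 0.5 I₀ · cos²(54°) = 0.1727 I₀.
That is 17.27% of the incident intensity.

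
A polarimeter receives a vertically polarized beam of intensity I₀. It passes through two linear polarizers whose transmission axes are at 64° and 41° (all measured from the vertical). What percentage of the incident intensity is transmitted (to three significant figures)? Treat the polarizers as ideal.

≈ 16.3%

By Malus's law, I₁ = I₀ cos²(64° − 0°) = I₀ cos²(64°) = 0.1922 I₀.
I₂ = I₁ cos²(41° − 64°) = 0.1922 I₀ · cos²(23°) = 0.1628 I₀.
That is 16.28% of the incident intensity.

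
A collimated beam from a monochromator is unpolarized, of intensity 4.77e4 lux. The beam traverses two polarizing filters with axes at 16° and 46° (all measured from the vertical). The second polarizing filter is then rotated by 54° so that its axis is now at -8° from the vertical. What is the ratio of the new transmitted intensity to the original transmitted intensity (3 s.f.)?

I_new/I_old ≈ 1.11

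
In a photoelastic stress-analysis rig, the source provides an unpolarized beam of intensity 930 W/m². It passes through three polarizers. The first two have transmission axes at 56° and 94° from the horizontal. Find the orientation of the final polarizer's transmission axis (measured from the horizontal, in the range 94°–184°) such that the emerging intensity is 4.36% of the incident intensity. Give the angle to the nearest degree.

θ ≈ 162°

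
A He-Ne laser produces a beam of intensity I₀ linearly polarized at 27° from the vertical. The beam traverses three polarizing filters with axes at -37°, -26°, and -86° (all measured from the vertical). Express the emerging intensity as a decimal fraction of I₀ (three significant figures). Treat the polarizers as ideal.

I₁ = I₀ cos²(-37° − 27°) = I₀ cos²(64°) = 0.1922 I₀.
I₂ = I₁ cos²(-26° + 37°) = 0.1922 I₀ · cos²(11°) = 0.1852 I₀.
I₃ = I₂ cos²(-86° + 26°) = 0.1852 I₀ · cos²(60°) = 0.04629 I₀.
Transmitted fraction = 0.04629.

≈ 0.0463 I₀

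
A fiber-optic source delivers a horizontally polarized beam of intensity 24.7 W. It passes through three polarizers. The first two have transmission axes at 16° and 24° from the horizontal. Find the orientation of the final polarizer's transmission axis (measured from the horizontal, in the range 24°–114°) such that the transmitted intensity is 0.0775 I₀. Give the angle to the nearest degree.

θ ≈ 97°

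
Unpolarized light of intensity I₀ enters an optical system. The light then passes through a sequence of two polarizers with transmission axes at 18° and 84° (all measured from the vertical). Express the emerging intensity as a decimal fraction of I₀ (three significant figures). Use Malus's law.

≈ 0.0827 I₀

Unpolarized light through the first polarizer → I₁ = ½ I₀, now polarized at 18°.
I₂ = I₁ cos²(84° − 18°) = 0.5 I₀ · cos²(66°) = 0.08272 I₀.
Transmitted fraction = 0.08272.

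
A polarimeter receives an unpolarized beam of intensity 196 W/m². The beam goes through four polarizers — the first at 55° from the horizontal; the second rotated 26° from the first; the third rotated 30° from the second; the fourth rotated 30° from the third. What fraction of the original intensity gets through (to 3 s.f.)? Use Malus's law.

Unpolarized light through the first polarizer → I₁ = 196 W/m²/2 = 98 W/m², polarized at 55°.
I₂ = I₁ · cos²(26°) = 98 · 0.8078 = 79.17 W/m².
I₃ = I₂ · cos²(30°) = 79.17 · 0.75 = 59.38 W/m².
I₄ = I₃ · cos²(30°) = 59.38 · 0.75 = 44.53 W/m².
Transmitted fraction = 0.2272.

I/I₀ ≈ 0.227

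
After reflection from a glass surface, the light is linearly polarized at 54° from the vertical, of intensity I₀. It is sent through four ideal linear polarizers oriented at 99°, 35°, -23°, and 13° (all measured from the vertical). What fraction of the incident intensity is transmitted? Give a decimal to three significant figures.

I₁ = I₀ cos²(99° − 54°) = I₀ cos²(45°) = 0.5 I₀.
I₂ = I₁ cos²(35° − 99°) = 0.5 I₀ · cos²(64°) = 0.09608 I₀.
I₃ = I₂ cos²(-23° − 35°) = 0.09608 I₀ · cos²(58°) = 0.02698 I₀.
I₄ = I₃ cos²(13° + 23°) = 0.02698 I₀ · cos²(36°) = 0.01766 I₀.
Transmitted fraction = 0.01766.

≈ 0.0177 I₀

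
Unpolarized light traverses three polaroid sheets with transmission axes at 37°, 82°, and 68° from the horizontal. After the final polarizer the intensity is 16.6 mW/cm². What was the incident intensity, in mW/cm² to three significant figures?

Unpolarized light through the first polarizer → I₁ = ½ I₀, now polarized at 37°.
I₂ = I₁ cos²(82° − 37°) = 0.5 I₀ · cos²(45°) = 0.25 I₀.
I₃ = I₂ cos²(68° − 82°) = 0.25 I₀ · cos²(14°) = 0.2354 I₀.
So 16.6 mW/cm² = 0.2354 I₀, giving I₀ = 16.6/0.2354 = 70.53 mW/cm².

I₀ ≈ 70.5 mW/cm²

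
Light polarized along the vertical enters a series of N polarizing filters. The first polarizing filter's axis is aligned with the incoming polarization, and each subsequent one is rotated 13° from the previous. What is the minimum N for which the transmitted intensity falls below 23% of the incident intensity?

N = 30

First polarizer is aligned with the polarization: full transmission.
Each further stage multiplies by cos²(13°) = 0.9494.
After N polarizers: T = 0.9494^(N−1). Require T < 0.23 ⇒ N−1 > ln(0.23)/ln(0.9494) = 28.30, so N−1 ≥ 29 and N = 30.
Check: N=30 gives T = 0.2218 < 0.23; N=29 gives T = 0.2336.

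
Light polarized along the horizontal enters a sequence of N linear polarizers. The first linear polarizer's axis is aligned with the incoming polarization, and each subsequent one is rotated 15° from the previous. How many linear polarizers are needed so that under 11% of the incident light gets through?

N = 33

First polarizer is aligned with the polarization: full transmission.
Each further stage multiplies by cos²(15°) = 0.933.
After N polarizers: T = 0.933^(N−1). Require T < 0.11 ⇒ N−1 > ln(0.11)/ln(0.933) = 31.83, so N−1 ≥ 32 and N = 33.
Check: N=33 gives T = 0.1087 < 0.11; N=32 gives T = 0.1166.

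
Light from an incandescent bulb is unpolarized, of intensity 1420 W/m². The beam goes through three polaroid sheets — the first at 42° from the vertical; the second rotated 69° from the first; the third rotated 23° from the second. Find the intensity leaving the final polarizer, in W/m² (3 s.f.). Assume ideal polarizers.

I ≈ 77.3 W/m²

Unpolarized light through the first polarizer → I₁ = 1420 W/m²/2 = 710 W/m², polarized at 42°.
I₂ = I₁ · cos²(69°) = 710 · 0.1284 = 91.18 W/m².
I₃ = I₂ · cos²(23°) = 91.18 · 0.8473 = 77.26 W/m².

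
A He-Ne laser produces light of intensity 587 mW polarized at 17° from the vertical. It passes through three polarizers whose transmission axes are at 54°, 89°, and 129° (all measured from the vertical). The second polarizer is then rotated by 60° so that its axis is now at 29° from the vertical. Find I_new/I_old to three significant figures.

Before rotation:
By Malus's law, I₁ = I₀ cos²(54° − 17°) = I₀ cos²(37°) = 0.6378 I₀.
I₂ = I₁ cos²(89° − 54°) = 0.6378 I₀ · cos²(35°) = 0.428 I₀.
I₃ = I₂ cos²(129° − 89°) = 0.428 I₀ · cos²(40°) = 0.2512 I₀.
After rotation:
I₁ = I₀ cos²(54° − 17°) = I₀ cos²(37°) = 0.6378 I₀.
I₂ = I₁ cos²(29° − 54°) = 0.6378 I₀ · cos²(25°) = 0.5239 I₀.
Angle between axes 2 and 3: 80°. I₃ = 0.5239 I₀ · cos²(80°) = 0.0158 I₀.
Ratio = 0.0158 / 0.2512 = 0.0629.

I_new/I_old ≈ 0.0629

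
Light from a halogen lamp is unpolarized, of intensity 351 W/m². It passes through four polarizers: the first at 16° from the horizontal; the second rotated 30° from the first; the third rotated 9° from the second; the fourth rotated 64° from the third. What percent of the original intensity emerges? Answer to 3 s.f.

≈ 7.03%

Unpolarized light through the first polarizer → I₁ = 351 W/m²/2 = 175.5 W/m², polarized at 16°.
I₂ = I₁ · cos²(30°) = 175.5 · 0.75 = 131.6 W/m².
I₃ = I₂ · cos²(9°) = 131.6 · 0.9755 = 128.4 W/m².
I₄ = I₃ · cos²(64°) = 128.4 · 0.1922 = 24.68 W/m².
That is 7.03% of the incident intensity.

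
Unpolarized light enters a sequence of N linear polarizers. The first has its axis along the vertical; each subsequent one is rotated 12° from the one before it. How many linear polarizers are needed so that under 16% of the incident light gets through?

First polarizer halves the unpolarized light: factor 1/2.
Each further stage multiplies by cos²(12°) = 0.9568.
After N polarizers: T = 0.5·0.9568^(N−1). Require T < 0.16 ⇒ N−1 > ln(0.16/0.5)/ln(0.9568) = 25.79, so N−1 ≥ 26 and N = 27.
Check: N=27 gives T = 0.1585 < 0.16; N=26 gives T = 0.1656.

N = 27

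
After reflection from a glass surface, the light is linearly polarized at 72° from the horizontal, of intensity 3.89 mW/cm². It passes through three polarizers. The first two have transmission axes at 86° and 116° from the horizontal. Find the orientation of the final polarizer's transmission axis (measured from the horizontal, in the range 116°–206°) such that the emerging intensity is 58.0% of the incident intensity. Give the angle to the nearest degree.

By Malus's law, I₁ = I₀ cos²(86° − 72°) = I₀ cos²(14°) = 0.9415 I₀.
I₂ = I₁ cos²(116° − 86°) = 0.9415 I₀ · cos²(30°) = 0.7061 I₀.
Need I₃/I₀ = 0.58, so cos²(θ − 116°) = 0.58 / 0.7061 = 0.8214.
θ − 116° = arccos(√0.8214) = 25.0°, giving θ ≈ 116 + 25.0 = 141.0°.

θ ≈ 141°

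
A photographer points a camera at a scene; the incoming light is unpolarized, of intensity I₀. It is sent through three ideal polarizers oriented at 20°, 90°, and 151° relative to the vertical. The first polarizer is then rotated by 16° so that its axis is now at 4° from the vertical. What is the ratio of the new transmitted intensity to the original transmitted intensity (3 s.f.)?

Before rotation:
Unpolarized light through the first polarizer → I₁ = ½ I₀, now polarized at 20°.
I₂ = I₁ cos²(90° − 20°) = 0.5 I₀ · cos²(70°) = 0.05849 I₀.
I₃ = I₂ cos²(151° − 90°) = 0.05849 I₀ · cos²(61°) = 0.01375 I₀.
After rotation:
Unpolarized light through the first polarizer → I₁ = ½ I₀, now polarized at 4°.
I₂ = I₁ cos²(90° − 4°) = 0.5 I₀ · cos²(86°) = 0.002433 I₀.
I₃ = I₂ cos²(151° − 90°) = 0.002433 I₀ · cos²(61°) = 0.0005718 I₀.
Ratio = 0.0005718 / 0.01375 = 0.0416.

I_new/I_old ≈ 0.0416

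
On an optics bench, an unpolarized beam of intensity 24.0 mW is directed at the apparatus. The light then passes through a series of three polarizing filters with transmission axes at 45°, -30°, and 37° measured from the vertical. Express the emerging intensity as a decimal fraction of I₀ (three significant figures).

Unpolarized light through the first polarizer → I₁ = 24.0 mW/2 = 12 mW, polarized at 45°.
I₂ = I₁ · cos²(75°) = 12 · 0.06699 = 0.8038 mW.
I₃ = I₂ · cos²(67°) = 0.8038 · 0.1527 = 0.1227 mW.
Transmitted fraction = 0.005114.

I/I₀ ≈ 0.00511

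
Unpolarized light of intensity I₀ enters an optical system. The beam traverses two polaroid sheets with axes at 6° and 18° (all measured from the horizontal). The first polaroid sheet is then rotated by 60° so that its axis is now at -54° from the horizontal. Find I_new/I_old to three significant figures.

I_new/I_old ≈ 0.0998

Before rotation:
Unpolarized light through the first polarizer → I₁ = ½ I₀, now polarized at 6°.
I₂ = I₁ cos²(18° − 6°) = 0.5 I₀ · cos²(12°) = 0.4784 I₀.
After rotation:
Unpolarized light through the first polarizer → I₁ = ½ I₀, now polarized at -54°.
I₂ = I₁ cos²(18° + 54°) = 0.5 I₀ · cos²(72°) = 0.04775 I₀.
Ratio = 0.04775 / 0.4784 = 0.09981.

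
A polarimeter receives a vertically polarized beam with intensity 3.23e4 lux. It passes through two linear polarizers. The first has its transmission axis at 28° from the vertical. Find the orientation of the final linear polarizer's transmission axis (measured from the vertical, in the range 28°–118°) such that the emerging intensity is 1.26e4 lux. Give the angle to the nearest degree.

By Malus's law, I₁ = I₀ cos²(28° − 0°) = I₀ cos²(28°) = 0.7796 I₀.
Target fraction: 1.26e4 / 3.23e4 lux = 0.3901 of I₀.
Need I₂/I₀ = 0.3901, so cos²(θ − 28°) = 0.3901 / 0.7796 = 0.5004.
θ − 28° = arccos(√0.5004) = 45.0°, giving θ ≈ 28 + 45.0 = 73.0°.

θ ≈ 73°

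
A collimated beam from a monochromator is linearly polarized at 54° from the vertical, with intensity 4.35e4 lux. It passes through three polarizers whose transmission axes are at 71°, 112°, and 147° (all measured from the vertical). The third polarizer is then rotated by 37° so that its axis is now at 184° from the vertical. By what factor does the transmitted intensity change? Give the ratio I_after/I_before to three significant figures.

I_new/I_old ≈ 0.142

Before rotation:
By Malus's law, I₁ = I₀ cos²(71° − 54°) = I₀ cos²(17°) = 0.9145 I₀.
I₂ = I₁ cos²(112° − 71°) = 0.9145 I₀ · cos²(41°) = 0.5209 I₀.
I₃ = I₂ cos²(147° − 112°) = 0.5209 I₀ · cos²(35°) = 0.3495 I₀.
After rotation:
I₁ = I₀ cos²(71° − 54°) = I₀ cos²(17°) = 0.9145 I₀.
I₂ = I₁ cos²(112° − 71°) = 0.9145 I₀ · cos²(41°) = 0.5209 I₀.
I₃ = I₂ cos²(184° − 112°) = 0.5209 I₀ · cos²(72°) = 0.04974 I₀.
Ratio = 0.04974 / 0.3495 = 0.1423.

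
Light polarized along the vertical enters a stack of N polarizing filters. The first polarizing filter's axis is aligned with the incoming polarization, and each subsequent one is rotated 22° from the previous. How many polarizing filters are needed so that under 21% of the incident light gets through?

First polarizer is aligned with the polarization: full transmission.
Each further stage multiplies by cos²(22°) = 0.8597.
After N polarizers: T = 0.8597^(N−1). Require T < 0.21 ⇒ N−1 > ln(0.21)/ln(0.8597) = 10.32, so N−1 ≥ 11 and N = 12.
Check: N=12 gives T = 0.1895 < 0.21; N=11 gives T = 0.2205.

N = 12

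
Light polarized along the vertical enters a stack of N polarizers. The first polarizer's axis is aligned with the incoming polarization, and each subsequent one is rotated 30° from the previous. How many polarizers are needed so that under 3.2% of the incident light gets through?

N = 13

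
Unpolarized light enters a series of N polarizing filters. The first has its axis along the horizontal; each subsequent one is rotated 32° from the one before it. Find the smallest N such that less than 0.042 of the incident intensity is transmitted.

N = 9

First polarizer halves the unpolarized light: factor 1/2.
Each further stage multiplies by cos²(32°) = 0.7192.
After N polarizers: T = 0.5·0.7192^(N−1). Require T < 0.042 ⇒ N−1 > ln(0.042/0.5)/ln(0.7192) = 7.51, so N−1 ≥ 8 and N = 9.
Check: N=9 gives T = 0.03578 < 0.042; N=8 gives T = 0.04976.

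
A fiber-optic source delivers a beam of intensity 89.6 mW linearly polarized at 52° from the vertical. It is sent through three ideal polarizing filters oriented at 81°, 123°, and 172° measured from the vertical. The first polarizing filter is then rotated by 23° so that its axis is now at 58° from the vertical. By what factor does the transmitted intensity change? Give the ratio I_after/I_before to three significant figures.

I_new/I_old ≈ 0.418

Before rotation:
I₁ = I₀ cos²(81° − 52°) = I₀ cos²(29°) = 0.765 I₀.
I₂ = I₁ cos²(123° − 81°) = 0.765 I₀ · cos²(42°) = 0.4225 I₀.
I₃ = I₂ cos²(172° − 123°) = 0.4225 I₀ · cos²(49°) = 0.1818 I₀.
After rotation:
I₁ = I₀ cos²(58° − 52°) = I₀ cos²(6°) = 0.9891 I₀.
I₂ = I₁ cos²(123° − 58°) = 0.9891 I₀ · cos²(65°) = 0.1767 I₀.
I₃ = I₂ cos²(172° − 123°) = 0.1767 I₀ · cos²(49°) = 0.07603 I₀.
Ratio = 0.07603 / 0.1818 = 0.4182.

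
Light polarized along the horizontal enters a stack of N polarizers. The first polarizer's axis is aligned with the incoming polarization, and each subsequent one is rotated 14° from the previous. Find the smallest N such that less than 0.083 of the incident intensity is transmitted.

N = 43

First polarizer is aligned with the polarization: full transmission.
Each further stage multiplies by cos²(14°) = 0.9415.
After N polarizers: T = 0.9415^(N−1). Require T < 0.083 ⇒ N−1 > ln(0.083)/ln(0.9415) = 41.27, so N−1 ≥ 42 and N = 43.
Check: N=43 gives T = 0.07942 < 0.083; N=42 gives T = 0.08436.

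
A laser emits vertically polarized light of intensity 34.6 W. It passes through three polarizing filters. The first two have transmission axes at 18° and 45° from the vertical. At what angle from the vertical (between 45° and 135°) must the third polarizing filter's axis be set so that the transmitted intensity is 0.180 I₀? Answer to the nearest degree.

θ ≈ 105°

By Malus's law, I₁ = I₀ cos²(18° − 0°) = I₀ cos²(18°) = 0.9045 I₀.
I₂ = I₁ cos²(45° − 18°) = 0.9045 I₀ · cos²(27°) = 0.7181 I₀.
Need I₃/I₀ = 0.18, so cos²(θ − 45°) = 0.18 / 0.7181 = 0.2507.
θ − 45° = arccos(√0.2507) = 60.0°, giving θ ≈ 45 + 60.0 = 105.0°.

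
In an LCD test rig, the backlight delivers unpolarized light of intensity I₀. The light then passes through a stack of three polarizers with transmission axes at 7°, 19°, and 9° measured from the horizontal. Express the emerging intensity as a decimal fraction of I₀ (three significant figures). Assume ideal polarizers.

≈ 0.464 I₀

Unpolarized light through the first polarizer → I₁ = ½ I₀, now polarized at 7°.
I₂ = I₁ cos²(19° − 7°) = 0.5 I₀ · cos²(12°) = 0.4784 I₀.
I₃ = I₂ cos²(9° − 19°) = 0.4784 I₀ · cos²(10°) = 0.464 I₀.
Transmitted fraction = 0.464.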